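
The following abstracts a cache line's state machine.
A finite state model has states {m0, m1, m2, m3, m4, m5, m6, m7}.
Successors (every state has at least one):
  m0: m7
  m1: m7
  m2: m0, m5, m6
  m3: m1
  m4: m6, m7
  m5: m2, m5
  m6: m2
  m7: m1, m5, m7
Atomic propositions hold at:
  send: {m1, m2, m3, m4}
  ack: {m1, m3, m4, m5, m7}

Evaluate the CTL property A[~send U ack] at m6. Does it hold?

No

Sat(~send) = {m0, m5, m6, m7}
A[~send U ack]: least fixpoint, start Z0 = Sat(ack) = {m1, m3, m4, m5, m7}, add states in Sat(~send) with every successor in Z. Z1 = {m0, m1, m3, m4, m5, m7}; fixed.
Sat(A[~send U ack]) = {m0, m1, m3, m4, m5, m7}
m6 ∉ Sat(A[~send U ack]) = {m0, m1, m3, m4, m5, m7}, so the formula does not hold at m6.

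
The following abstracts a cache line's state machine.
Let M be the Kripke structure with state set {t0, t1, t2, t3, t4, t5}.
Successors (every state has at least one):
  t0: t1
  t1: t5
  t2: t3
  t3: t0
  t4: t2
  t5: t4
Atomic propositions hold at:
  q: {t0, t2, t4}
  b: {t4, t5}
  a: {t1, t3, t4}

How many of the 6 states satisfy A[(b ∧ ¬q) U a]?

Sat(¬q) = {t1, t3, t5}
Sat(b ∧ ¬q) = {t5}
A[(b ∧ ¬q) U a]: least fixpoint, start Z0 = Sat(a) = {t1, t3, t4}, add states in Sat(b ∧ ¬q) with every successor in Z. Z1 = {t1, t3, t4, t5}; fixed.
Sat(A[(b ∧ ¬q) U a]) = {t1, t3, t4, t5}
|Sat(A[(b ∧ ¬q) U a])| = |{t1, t3, t4, t5}| = 4.

4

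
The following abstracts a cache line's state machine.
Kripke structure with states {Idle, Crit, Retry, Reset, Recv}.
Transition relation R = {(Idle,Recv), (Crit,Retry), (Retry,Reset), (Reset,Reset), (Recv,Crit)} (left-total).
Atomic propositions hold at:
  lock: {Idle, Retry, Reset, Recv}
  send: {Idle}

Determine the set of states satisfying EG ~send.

Sat(~send) = {Crit, Retry, Reset, Recv}
EG ~send: greatest fixpoint, start Z0 = {Crit, Retry, Reset, Recv}, keep only states in Sat with some successor in Z. Already a fixed point.
Sat(EG ~send) = {Crit, Retry, Reset, Recv}

{Crit, Retry, Reset, Recv}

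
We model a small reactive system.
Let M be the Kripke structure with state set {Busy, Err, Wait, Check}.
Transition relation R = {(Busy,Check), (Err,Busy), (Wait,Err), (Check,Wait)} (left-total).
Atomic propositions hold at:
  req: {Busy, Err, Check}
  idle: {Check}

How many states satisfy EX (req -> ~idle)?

3

Sat(~idle) = {Busy, Err, Wait}
Sat(req -> ~idle) = {Busy, Err, Wait}
Sat(EX (req -> ~idle)) = {s : some successor in {Busy, Err, Wait}} = {Err, Wait, Check}
|Sat(EX (req -> ~idle))| = |{Err, Wait, Check}| = 3.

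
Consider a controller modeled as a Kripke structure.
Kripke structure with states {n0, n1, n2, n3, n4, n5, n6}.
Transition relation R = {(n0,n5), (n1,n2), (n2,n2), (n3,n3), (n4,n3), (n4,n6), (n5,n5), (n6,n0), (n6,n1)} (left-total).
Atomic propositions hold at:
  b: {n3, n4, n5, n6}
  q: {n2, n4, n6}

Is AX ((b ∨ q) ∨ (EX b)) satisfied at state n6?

Sat(b ∨ q) = {n2, n3, n4, n5, n6}
Sat(EX b) = {s : some successor in {n3, n4, n5, n6}} = {n0, n3, n4, n5}
Sat((b ∨ q) ∨ (EX b)) = {n0, n2, n3, n4, n5, n6}
Sat(AX ((b ∨ q) ∨ (EX b))) = {s : every successor in {n0, n2, n3, n4, n5, n6}} = {n0, n1, n2, n3, n4, n5}
n6 ∉ Sat(AX ((b ∨ q) ∨ (EX b))) = {n0, n1, n2, n3, n4, n5}, so the formula does not hold at n6.

No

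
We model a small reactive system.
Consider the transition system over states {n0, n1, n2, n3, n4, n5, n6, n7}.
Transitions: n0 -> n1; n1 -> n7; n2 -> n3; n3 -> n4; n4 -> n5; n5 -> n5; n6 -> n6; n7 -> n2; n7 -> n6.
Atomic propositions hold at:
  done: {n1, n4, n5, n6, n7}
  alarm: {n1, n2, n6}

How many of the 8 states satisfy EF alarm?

EF alarm: least fixpoint, start Z0 = {n1, n2, n6}, add states with some successor in Z. Z1 = {n0, n1, n2, n6, n7}; fixed.
Sat(EF alarm) = {n0, n1, n2, n6, n7}
|Sat(EF alarm)| = |{n0, n1, n2, n6, n7}| = 5.

5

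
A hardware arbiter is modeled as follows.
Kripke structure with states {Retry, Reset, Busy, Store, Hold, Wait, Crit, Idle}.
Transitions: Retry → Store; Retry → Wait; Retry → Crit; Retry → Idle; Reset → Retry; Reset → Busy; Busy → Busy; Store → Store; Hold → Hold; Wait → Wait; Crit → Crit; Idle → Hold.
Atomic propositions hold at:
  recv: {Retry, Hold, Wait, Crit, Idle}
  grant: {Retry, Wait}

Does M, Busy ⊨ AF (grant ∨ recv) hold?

No

Sat(grant ∨ recv) = {Retry, Hold, Wait, Crit, Idle}
AF (grant ∨ recv): least fixpoint, start Z0 = {Retry, Hold, Wait, Crit, Idle}, add states with every successor in Z. Already a fixed point.
Sat(AF (grant ∨ recv)) = {Retry, Hold, Wait, Crit, Idle}
Busy ∉ Sat(AF (grant ∨ recv)) = {Retry, Hold, Wait, Crit, Idle}, so the formula does not hold at Busy.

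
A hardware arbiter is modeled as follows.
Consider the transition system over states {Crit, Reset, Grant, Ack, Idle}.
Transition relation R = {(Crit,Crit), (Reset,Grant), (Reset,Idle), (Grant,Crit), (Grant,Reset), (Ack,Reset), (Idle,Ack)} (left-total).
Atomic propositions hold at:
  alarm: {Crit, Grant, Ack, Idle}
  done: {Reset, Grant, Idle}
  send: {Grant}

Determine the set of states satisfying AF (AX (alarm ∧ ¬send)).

Sat(¬send) = {Crit, Reset, Ack, Idle}
Sat(alarm ∧ ¬send) = {Crit, Ack, Idle}
Sat(AX (alarm ∧ ¬send)) = {s : every successor in {Crit, Ack, Idle}} = {Crit, Idle}
AF (AX (alarm ∧ ¬send)): least fixpoint, start Z0 = {Crit, Idle}, add states with every successor in Z. Already a fixed point.
Sat(AF (AX (alarm ∧ ¬send))) = {Crit, Idle}

{Crit, Idle}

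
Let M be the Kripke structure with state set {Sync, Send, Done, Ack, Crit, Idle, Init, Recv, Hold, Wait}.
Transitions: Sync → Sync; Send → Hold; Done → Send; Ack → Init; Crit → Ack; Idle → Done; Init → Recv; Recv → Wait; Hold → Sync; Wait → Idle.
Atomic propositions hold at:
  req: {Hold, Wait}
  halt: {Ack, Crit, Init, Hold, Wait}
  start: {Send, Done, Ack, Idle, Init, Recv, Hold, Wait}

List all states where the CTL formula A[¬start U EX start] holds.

{Send, Done, Ack, Crit, Idle, Init, Recv, Wait}

Sat(¬start) = {Sync, Crit}
Sat(EX start) = {s : some successor in {Send, Done, Ack, Idle, Init, Recv, Hold, Wait}} = {Send, Done, Ack, Crit, Idle, Init, Recv, Wait}
A[¬start U EX start]: least fixpoint, start Z0 = Sat(EX start) = {Send, Done, Ack, Crit, Idle, Init, Recv, Wait}, add states in Sat(¬start) with every successor in Z. Already a fixed point.
Sat(A[¬start U EX start]) = {Send, Done, Ack, Crit, Idle, Init, Recv, Wait}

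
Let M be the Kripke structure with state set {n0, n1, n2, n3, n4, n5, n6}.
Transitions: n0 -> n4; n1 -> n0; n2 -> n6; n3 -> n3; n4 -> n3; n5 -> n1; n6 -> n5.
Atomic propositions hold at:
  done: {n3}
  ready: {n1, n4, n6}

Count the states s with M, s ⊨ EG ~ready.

Sat(~ready) = {n0, n2, n3, n5}
EG ~ready: greatest fixpoint, start Z0 = {n0, n2, n3, n5}, keep only states in Sat with some successor in Z. Z1 = {n3}; fixed.
Sat(EG ~ready) = {n3}
|Sat(EG ~ready)| = |{n3}| = 1.

1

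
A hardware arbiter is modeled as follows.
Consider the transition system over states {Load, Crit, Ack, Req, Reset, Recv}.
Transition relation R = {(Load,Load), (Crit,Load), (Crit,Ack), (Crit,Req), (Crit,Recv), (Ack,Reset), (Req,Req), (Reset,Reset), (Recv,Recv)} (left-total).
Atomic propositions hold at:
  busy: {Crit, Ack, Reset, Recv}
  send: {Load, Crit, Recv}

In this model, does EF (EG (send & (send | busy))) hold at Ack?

No

Sat(send | busy) = {Load, Crit, Ack, Reset, Recv}
Sat(send & (send | busy)) = {Load, Crit, Recv}
EG (send & (send | busy)): greatest fixpoint, start Z0 = {Load, Crit, Recv}, keep only states in Sat with some successor in Z. Already a fixed point.
Sat(EG (send & (send | busy))) = {Load, Crit, Recv}
EF (EG (send & (send | busy))): least fixpoint, start Z0 = {Load, Crit, Recv}, add states with some successor in Z. Already a fixed point.
Sat(EF (EG (send & (send | busy)))) = {Load, Crit, Recv}
Ack ∉ Sat(EF (EG (send & (send | busy)))) = {Load, Crit, Recv}, so the formula does not hold at Ack.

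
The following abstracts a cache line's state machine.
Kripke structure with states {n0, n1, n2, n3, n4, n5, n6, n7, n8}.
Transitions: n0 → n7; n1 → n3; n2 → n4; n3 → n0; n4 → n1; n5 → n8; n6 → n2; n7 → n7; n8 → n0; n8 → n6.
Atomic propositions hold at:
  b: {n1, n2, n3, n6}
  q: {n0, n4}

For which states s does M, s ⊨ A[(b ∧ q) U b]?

{n1, n2, n3, n6}

Sat(b ∧ q) = ∅
A[(b ∧ q) U b]: least fixpoint, start Z0 = Sat(b) = {n1, n2, n3, n6}, add states in Sat(b ∧ q) with every successor in Z. Already a fixed point.
Sat(A[(b ∧ q) U b]) = {n1, n2, n3, n6}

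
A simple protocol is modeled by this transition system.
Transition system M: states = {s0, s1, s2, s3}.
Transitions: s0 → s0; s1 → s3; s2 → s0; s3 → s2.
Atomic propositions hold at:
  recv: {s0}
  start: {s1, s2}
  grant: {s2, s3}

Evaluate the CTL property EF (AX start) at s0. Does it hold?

No

Sat(AX start) = {s : every successor in {s1, s2}} = {s3}
EF (AX start): least fixpoint, start Z0 = {s3}, add states with some successor in Z. Z1 = {s1, s3}; fixed.
Sat(EF (AX start)) = {s1, s3}
s0 ∉ Sat(EF (AX start)) = {s1, s3}, so the formula does not hold at s0.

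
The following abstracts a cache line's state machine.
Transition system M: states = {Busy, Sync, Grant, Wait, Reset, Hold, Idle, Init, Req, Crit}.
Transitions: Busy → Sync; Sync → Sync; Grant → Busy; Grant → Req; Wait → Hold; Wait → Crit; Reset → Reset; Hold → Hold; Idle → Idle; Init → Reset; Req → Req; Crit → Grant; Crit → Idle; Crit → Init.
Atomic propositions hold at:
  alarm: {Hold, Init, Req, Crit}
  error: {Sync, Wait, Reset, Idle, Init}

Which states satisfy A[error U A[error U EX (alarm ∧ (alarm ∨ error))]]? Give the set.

Sat(alarm ∨ error) = {Sync, Wait, Reset, Hold, Idle, Init, Req, Crit}
Sat(alarm ∧ (alarm ∨ error)) = {Hold, Init, Req, Crit}
Sat(EX (alarm ∧ (alarm ∨ error))) = {s : some successor in {Hold, Init, Req, Crit}} = {Grant, Wait, Hold, Req, Crit}
A[error U EX (alarm ∧ (alarm ∨ error))]: least fixpoint, start Z0 = Sat(EX (alarm ∧ (alarm ∨ error))) = {Grant, Wait, Hold, Req, Crit}, add states in Sat(error) with every successor in Z. Already a fixed point.
Sat(A[error U EX (alarm ∧ (alarm ∨ error))]) = {Grant, Wait, Hold, Req, Crit}
A[error U A[error U EX (alarm ∧ (alarm ∨ error))]]: least fixpoint, start Z0 = Sat(A[error U EX (alarm ∧ (alarm ∨ error))]) = {Grant, Wait, Hold, Req, Crit}, add states in Sat(error) with every successor in Z. Already a fixed point.
Sat(A[error U A[error U EX (alarm ∧ (alarm ∨ error))]]) = {Grant, Wait, Hold, Req, Crit}

{Grant, Wait, Hold, Req, Crit}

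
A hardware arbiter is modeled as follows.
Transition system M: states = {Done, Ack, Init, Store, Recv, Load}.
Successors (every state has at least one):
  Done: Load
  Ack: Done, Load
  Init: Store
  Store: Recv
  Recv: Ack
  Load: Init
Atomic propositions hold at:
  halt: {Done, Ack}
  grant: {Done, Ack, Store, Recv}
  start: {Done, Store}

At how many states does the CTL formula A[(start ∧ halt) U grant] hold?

4

Sat(start ∧ halt) = {Done}
A[(start ∧ halt) U grant]: least fixpoint, start Z0 = Sat(grant) = {Done, Ack, Store, Recv}, add states in Sat(start ∧ halt) with every successor in Z. Already a fixed point.
Sat(A[(start ∧ halt) U grant]) = {Done, Ack, Store, Recv}
|Sat(A[(start ∧ halt) U grant])| = |{Done, Ack, Store, Recv}| = 4.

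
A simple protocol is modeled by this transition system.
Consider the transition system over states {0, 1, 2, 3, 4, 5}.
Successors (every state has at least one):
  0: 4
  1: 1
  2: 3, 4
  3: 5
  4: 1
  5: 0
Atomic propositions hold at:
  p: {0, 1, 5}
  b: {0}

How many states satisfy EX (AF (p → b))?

4

Sat(p → b) = {0, 2, 3, 4}
AF (p → b): least fixpoint, start Z0 = {0, 2, 3, 4}, add states with every successor in Z. Z1 = {0, 2, 3, 4, 5}; fixed.
Sat(AF (p → b)) = {0, 2, 3, 4, 5}
Sat(EX (AF (p → b))) = {s : some successor in {0, 2, 3, 4, 5}} = {0, 2, 3, 5}
|Sat(EX (AF (p → b)))| = |{0, 2, 3, 5}| = 4.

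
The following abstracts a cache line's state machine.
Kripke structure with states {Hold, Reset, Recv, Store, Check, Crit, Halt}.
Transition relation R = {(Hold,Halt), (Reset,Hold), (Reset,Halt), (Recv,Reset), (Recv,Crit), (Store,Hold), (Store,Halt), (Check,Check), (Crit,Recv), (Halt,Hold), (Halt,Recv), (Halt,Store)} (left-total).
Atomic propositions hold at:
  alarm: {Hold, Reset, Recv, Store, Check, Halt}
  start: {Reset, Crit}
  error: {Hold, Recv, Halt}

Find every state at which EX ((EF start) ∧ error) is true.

EF start: least fixpoint, start Z0 = {Reset, Crit}, add states with some successor in Z. Z1 = {Reset, Recv, Crit}; Z2 = {Reset, Recv, Crit, Halt}; Z3 = {Hold, Reset, Recv, Store, Crit, Halt}; fixed.
Sat(EF start) = {Hold, Reset, Recv, Store, Crit, Halt}
Sat((EF start) ∧ error) = {Hold, Recv, Halt}
Sat(EX ((EF start) ∧ error)) = {s : some successor in {Hold, Recv, Halt}} = {Hold, Reset, Store, Crit, Halt}

{Hold, Reset, Store, Crit, Halt}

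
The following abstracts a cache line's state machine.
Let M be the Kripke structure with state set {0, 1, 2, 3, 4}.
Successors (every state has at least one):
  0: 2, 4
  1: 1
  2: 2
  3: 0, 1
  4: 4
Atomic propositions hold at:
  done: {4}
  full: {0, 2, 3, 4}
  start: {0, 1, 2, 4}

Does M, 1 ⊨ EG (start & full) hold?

No

Sat(start & full) = {0, 2, 4}
EG (start & full): greatest fixpoint, start Z0 = {0, 2, 4}, keep only states in Sat with some successor in Z. Already a fixed point.
Sat(EG (start & full)) = {0, 2, 4}
1 ∉ Sat(EG (start & full)) = {0, 2, 4}, so the formula does not hold at 1.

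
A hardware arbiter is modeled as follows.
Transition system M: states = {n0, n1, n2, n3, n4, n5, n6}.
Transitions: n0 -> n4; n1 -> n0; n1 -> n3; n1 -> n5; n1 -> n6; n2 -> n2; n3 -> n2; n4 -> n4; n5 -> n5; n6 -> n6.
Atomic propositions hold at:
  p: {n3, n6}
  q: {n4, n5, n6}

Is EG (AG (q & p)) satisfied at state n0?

Sat(q & p) = {n6}
AG (q & p): greatest fixpoint, start Z0 = {n6}, keep only states in Sat with every successor in Z. Already a fixed point.
Sat(AG (q & p)) = {n6}
EG (AG (q & p)): greatest fixpoint, start Z0 = {n6}, keep only states in Sat with some successor in Z. Already a fixed point.
Sat(EG (AG (q & p))) = {n6}
n0 ∉ Sat(EG (AG (q & p))) = {n6}, so the formula does not hold at n0.

No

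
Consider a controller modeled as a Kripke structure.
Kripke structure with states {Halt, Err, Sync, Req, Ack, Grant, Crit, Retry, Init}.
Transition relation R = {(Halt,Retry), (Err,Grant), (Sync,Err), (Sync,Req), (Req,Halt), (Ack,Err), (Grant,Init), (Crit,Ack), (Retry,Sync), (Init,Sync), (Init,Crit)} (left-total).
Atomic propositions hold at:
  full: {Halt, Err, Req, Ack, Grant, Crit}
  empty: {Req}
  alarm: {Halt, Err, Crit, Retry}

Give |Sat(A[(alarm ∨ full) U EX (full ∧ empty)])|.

4

Sat(alarm ∨ full) = {Halt, Err, Req, Ack, Grant, Crit, Retry}
Sat(full ∧ empty) = {Req}
Sat(EX (full ∧ empty)) = {s : some successor in {Req}} = {Sync}
A[(alarm ∨ full) U EX (full ∧ empty)]: least fixpoint, start Z0 = Sat(EX (full ∧ empty)) = {Sync}, add states in Sat(alarm ∨ full) with every successor in Z. Z1 = {Sync, Retry}; Z2 = {Halt, Sync, Retry}; Z3 = {Halt, Sync, Req, Retry}; fixed.
Sat(A[(alarm ∨ full) U EX (full ∧ empty)]) = {Halt, Sync, Req, Retry}
|Sat(A[(alarm ∨ full) U EX (full ∧ empty)])| = |{Halt, Sync, Req, Retry}| = 4.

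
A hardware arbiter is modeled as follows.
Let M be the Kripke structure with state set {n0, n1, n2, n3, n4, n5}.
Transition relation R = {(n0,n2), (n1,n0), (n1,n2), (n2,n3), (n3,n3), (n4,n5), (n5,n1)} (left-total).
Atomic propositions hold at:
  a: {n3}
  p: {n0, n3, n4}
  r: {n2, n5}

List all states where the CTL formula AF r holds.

AF r: least fixpoint, start Z0 = {n2, n5}, add states with every successor in Z. Z1 = {n0, n2, n4, n5}; Z2 = {n0, n1, n2, n4, n5}; fixed.
Sat(AF r) = {n0, n1, n2, n4, n5}

{n0, n1, n2, n4, n5}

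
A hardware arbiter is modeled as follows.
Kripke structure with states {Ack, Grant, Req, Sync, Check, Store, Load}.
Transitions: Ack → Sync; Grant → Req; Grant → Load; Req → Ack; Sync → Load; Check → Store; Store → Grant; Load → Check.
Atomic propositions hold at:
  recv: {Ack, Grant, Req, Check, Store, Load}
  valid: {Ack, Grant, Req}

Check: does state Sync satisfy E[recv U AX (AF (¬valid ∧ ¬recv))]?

Sat(¬valid) = {Sync, Check, Store, Load}
Sat(¬recv) = {Sync}
Sat(¬valid ∧ ¬recv) = {Sync}
AF (¬valid ∧ ¬recv): least fixpoint, start Z0 = {Sync}, add states with every successor in Z. Z1 = {Ack, Sync}; Z2 = {Ack, Req, Sync}; fixed.
Sat(AF (¬valid ∧ ¬recv)) = {Ack, Req, Sync}
Sat(AX (AF (¬valid ∧ ¬recv))) = {s : every successor in {Ack, Req, Sync}} = {Ack, Req}
E[recv U AX (AF (¬valid ∧ ¬recv))]: least fixpoint, start Z0 = Sat(AX (AF (¬valid ∧ ¬recv))) = {Ack, Req}, add states in Sat(recv) with some successor in Z. Z1 = {Ack, Grant, Req}; Z2 = {Ack, Grant, Req, Store}; Z3 = {Ack, Grant, Req, Check, Store}; Z4 = {Ack, Grant, Req, Check, Store, Load}; fixed.
Sat(E[recv U AX (AF (¬valid ∧ ¬recv))]) = {Ack, Grant, Req, Check, Store, Load}
Sync ∉ Sat(E[recv U AX (AF (¬valid ∧ ¬recv))]) = {Ack, Grant, Req, Check, Store, Load}, so the formula does not hold at Sync.

No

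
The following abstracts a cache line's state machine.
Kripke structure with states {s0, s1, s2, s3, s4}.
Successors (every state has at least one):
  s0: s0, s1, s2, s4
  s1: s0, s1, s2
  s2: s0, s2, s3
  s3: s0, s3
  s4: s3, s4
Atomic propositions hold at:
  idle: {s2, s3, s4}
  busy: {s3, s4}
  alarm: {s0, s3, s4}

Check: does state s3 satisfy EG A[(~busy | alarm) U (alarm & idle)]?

Yes

Sat(~busy) = {s0, s1, s2}
Sat(~busy | alarm) = {s0, s1, s2, s3, s4}
Sat(alarm & idle) = {s3, s4}
A[(~busy | alarm) U (alarm & idle)]: least fixpoint, start Z0 = Sat((alarm & idle)) = {s3, s4}, add states in Sat(~busy | alarm) with every successor in Z. Already a fixed point.
Sat(A[(~busy | alarm) U (alarm & idle)]) = {s3, s4}
EG A[(~busy | alarm) U (alarm & idle)]: greatest fixpoint, start Z0 = {s3, s4}, keep only states in Sat with some successor in Z. Already a fixed point.
Sat(EG A[(~busy | alarm) U (alarm & idle)]) = {s3, s4}
s3 ∈ Sat(EG A[(~busy | alarm) U (alarm & idle)]) = {s3, s4}, so the formula holds at s3.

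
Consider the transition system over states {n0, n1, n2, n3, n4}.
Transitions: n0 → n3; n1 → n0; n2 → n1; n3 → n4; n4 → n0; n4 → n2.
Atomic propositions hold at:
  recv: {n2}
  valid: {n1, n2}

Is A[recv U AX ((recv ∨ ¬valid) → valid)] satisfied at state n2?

Yes

Sat(¬valid) = {n0, n3, n4}
Sat(recv ∨ ¬valid) = {n0, n2, n3, n4}
Sat((recv ∨ ¬valid) → valid) = {n1, n2}
Sat(AX ((recv ∨ ¬valid) → valid)) = {s : every successor in {n1, n2}} = {n2}
A[recv U AX ((recv ∨ ¬valid) → valid)]: least fixpoint, start Z0 = Sat(AX ((recv ∨ ¬valid) → valid)) = {n2}, add states in Sat(recv) with every successor in Z. Already a fixed point.
Sat(A[recv U AX ((recv ∨ ¬valid) → valid)]) = {n2}
n2 ∈ Sat(A[recv U AX ((recv ∨ ¬valid) → valid)]) = {n2}, so the formula holds at n2.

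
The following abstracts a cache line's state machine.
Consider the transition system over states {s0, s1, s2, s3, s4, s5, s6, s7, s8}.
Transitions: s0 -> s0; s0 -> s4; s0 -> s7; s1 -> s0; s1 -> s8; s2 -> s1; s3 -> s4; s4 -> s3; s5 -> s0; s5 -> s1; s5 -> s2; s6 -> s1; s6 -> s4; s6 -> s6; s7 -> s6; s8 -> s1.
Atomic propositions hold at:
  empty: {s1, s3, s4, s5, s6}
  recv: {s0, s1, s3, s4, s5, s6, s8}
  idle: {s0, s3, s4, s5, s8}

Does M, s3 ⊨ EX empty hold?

Yes

Sat(EX empty) = {s : some successor in {s1, s3, s4, s5, s6}} = {s0, s2, s3, s4, s5, s6, s7, s8}
s3 ∈ Sat(EX empty) = {s0, s2, s3, s4, s5, s6, s7, s8}, so the formula holds at s3.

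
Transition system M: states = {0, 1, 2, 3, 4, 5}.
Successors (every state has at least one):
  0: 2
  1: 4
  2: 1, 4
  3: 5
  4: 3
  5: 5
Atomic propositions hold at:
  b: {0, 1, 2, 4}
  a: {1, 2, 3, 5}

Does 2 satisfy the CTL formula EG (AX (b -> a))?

No

Sat(b -> a) = {1, 2, 3, 5}
Sat(AX (b -> a)) = {s : every successor in {1, 2, 3, 5}} = {0, 3, 4, 5}
EG (AX (b -> a)): greatest fixpoint, start Z0 = {0, 3, 4, 5}, keep only states in Sat with some successor in Z. Z1 = {3, 4, 5}; fixed.
Sat(EG (AX (b -> a))) = {3, 4, 5}
2 ∉ Sat(EG (AX (b -> a))) = {3, 4, 5}, so the formula does not hold at 2.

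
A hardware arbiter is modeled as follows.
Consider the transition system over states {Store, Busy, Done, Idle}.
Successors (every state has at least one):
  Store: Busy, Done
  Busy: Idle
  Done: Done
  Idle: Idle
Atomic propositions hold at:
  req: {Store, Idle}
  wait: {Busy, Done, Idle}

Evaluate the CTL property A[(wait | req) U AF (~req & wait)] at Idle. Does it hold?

No

Sat(wait | req) = {Store, Busy, Done, Idle}
Sat(~req) = {Busy, Done}
Sat(~req & wait) = {Busy, Done}
AF (~req & wait): least fixpoint, start Z0 = {Busy, Done}, add states with every successor in Z. Z1 = {Store, Busy, Done}; fixed.
Sat(AF (~req & wait)) = {Store, Busy, Done}
A[(wait | req) U AF (~req & wait)]: least fixpoint, start Z0 = Sat(AF (~req & wait)) = {Store, Busy, Done}, add states in Sat(wait | req) with every successor in Z. Already a fixed point.
Sat(A[(wait | req) U AF (~req & wait)]) = {Store, Busy, Done}
Idle ∉ Sat(A[(wait | req) U AF (~req & wait)]) = {Store, Busy, Done}, so the formula does not hold at Idle.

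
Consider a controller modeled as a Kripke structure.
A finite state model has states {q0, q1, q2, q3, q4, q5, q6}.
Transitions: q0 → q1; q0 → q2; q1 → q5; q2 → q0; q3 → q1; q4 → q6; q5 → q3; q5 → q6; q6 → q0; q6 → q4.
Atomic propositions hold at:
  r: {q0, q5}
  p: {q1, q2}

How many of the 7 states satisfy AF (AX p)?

3

Sat(AX p) = {s : every successor in {q1, q2}} = {q0, q3}
AF (AX p): least fixpoint, start Z0 = {q0, q3}, add states with every successor in Z. Z1 = {q0, q2, q3}; fixed.
Sat(AF (AX p)) = {q0, q2, q3}
|Sat(AF (AX p))| = |{q0, q2, q3}| = 3.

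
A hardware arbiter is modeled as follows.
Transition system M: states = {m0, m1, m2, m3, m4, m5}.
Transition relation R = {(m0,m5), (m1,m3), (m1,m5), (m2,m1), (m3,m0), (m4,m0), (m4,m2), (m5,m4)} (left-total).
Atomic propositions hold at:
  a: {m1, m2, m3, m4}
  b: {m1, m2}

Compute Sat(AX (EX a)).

Sat(EX a) = {s : some successor in {m1, m2, m3, m4}} = {m1, m2, m4, m5}
Sat(AX (EX a)) = {s : every successor in {m1, m2, m4, m5}} = {m0, m2, m5}

{m0, m2, m5}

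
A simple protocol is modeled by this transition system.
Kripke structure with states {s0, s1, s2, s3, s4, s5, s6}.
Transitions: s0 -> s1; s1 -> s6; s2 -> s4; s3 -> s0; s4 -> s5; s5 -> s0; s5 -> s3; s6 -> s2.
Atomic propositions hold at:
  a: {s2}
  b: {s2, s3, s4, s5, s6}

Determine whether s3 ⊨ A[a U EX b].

No

Sat(EX b) = {s : some successor in {s2, s3, s4, s5, s6}} = {s1, s2, s4, s5, s6}
A[a U EX b]: least fixpoint, start Z0 = Sat(EX b) = {s1, s2, s4, s5, s6}, add states in Sat(a) with every successor in Z. Already a fixed point.
Sat(A[a U EX b]) = {s1, s2, s4, s5, s6}
s3 ∉ Sat(A[a U EX b]) = {s1, s2, s4, s5, s6}, so the formula does not hold at s3.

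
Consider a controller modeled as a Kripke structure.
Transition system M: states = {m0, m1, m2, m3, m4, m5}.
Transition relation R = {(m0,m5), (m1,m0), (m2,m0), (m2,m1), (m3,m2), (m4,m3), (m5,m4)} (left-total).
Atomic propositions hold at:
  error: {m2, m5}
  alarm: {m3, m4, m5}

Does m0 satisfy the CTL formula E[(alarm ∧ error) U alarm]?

Sat(alarm ∧ error) = {m5}
E[(alarm ∧ error) U alarm]: least fixpoint, start Z0 = Sat(alarm) = {m3, m4, m5}, add states in Sat(alarm ∧ error) with some successor in Z. Already a fixed point.
Sat(E[(alarm ∧ error) U alarm]) = {m3, m4, m5}
m0 ∉ Sat(E[(alarm ∧ error) U alarm]) = {m3, m4, m5}, so the formula does not hold at m0.

No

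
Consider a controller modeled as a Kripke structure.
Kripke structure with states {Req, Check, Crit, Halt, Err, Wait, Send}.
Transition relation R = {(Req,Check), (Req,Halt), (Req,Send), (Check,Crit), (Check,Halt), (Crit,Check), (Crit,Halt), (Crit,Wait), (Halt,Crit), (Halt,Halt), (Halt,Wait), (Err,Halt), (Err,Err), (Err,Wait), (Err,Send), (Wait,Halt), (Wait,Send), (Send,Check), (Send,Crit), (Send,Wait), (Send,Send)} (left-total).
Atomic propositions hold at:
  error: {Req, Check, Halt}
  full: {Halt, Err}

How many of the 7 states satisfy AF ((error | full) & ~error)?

Sat(error | full) = {Req, Check, Halt, Err}
Sat(~error) = {Crit, Err, Wait, Send}
Sat((error | full) & ~error) = {Err}
AF ((error | full) & ~error): least fixpoint, start Z0 = {Err}, add states with every successor in Z. Already a fixed point.
Sat(AF ((error | full) & ~error)) = {Err}
|Sat(AF ((error | full) & ~error))| = |{Err}| = 1.

1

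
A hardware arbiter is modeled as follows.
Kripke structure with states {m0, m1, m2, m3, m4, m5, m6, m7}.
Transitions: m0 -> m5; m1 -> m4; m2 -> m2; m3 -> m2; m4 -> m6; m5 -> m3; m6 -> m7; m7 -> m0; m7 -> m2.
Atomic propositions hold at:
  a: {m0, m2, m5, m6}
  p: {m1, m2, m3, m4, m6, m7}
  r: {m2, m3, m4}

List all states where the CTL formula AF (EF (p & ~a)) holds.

{m0, m1, m3, m4, m5, m6, m7}

Sat(~a) = {m1, m3, m4, m7}
Sat(p & ~a) = {m1, m3, m4, m7}
EF (p & ~a): least fixpoint, start Z0 = {m1, m3, m4, m7}, add states with some successor in Z. Z1 = {m1, m3, m4, m5, m6, m7}; Z2 = {m0, m1, m3, m4, m5, m6, m7}; fixed.
Sat(EF (p & ~a)) = {m0, m1, m3, m4, m5, m6, m7}
AF (EF (p & ~a)): least fixpoint, start Z0 = {m0, m1, m3, m4, m5, m6, m7}, add states with every successor in Z. Already a fixed point.
Sat(AF (EF (p & ~a))) = {m0, m1, m3, m4, m5, m6, m7}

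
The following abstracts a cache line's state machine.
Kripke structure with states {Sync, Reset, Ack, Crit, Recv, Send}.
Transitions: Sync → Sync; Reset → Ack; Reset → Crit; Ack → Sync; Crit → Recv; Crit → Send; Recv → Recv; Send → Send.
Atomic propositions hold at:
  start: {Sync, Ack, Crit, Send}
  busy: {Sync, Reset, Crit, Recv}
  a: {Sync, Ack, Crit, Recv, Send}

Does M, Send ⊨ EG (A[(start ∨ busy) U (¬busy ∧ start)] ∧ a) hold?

Sat(start ∨ busy) = {Sync, Reset, Ack, Crit, Recv, Send}
Sat(¬busy) = {Ack, Send}
Sat(¬busy ∧ start) = {Ack, Send}
A[(start ∨ busy) U (¬busy ∧ start)]: least fixpoint, start Z0 = Sat((¬busy ∧ start)) = {Ack, Send}, add states in Sat(start ∨ busy) with every successor in Z. Already a fixed point.
Sat(A[(start ∨ busy) U (¬busy ∧ start)]) = {Ack, Send}
Sat(A[(start ∨ busy) U (¬busy ∧ start)] ∧ a) = {Ack, Send}
EG (A[(start ∨ busy) U (¬busy ∧ start)] ∧ a): greatest fixpoint, start Z0 = {Ack, Send}, keep only states in Sat with some successor in Z. Z1 = {Send}; fixed.
Sat(EG (A[(start ∨ busy) U (¬busy ∧ start)] ∧ a)) = {Send}
Send ∈ Sat(EG (A[(start ∨ busy) U (¬busy ∧ start)] ∧ a)) = {Send}, so the formula holds at Send.

Yes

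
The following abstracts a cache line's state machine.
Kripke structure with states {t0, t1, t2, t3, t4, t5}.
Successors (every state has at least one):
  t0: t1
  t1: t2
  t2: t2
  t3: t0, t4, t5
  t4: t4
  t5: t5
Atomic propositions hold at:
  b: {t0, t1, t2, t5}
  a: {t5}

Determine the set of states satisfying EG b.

EG b: greatest fixpoint, start Z0 = {t0, t1, t2, t5}, keep only states in Sat with some successor in Z. Already a fixed point.
Sat(EG b) = {t0, t1, t2, t5}

{t0, t1, t2, t5}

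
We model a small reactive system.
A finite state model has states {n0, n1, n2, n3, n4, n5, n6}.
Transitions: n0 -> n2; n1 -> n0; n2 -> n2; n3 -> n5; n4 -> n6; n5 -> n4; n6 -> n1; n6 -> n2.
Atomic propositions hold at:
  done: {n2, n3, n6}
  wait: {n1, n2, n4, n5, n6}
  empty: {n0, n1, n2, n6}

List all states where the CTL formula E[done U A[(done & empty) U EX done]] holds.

Sat(done & empty) = {n2, n6}
Sat(EX done) = {s : some successor in {n2, n3, n6}} = {n0, n2, n4, n6}
A[(done & empty) U EX done]: least fixpoint, start Z0 = Sat(EX done) = {n0, n2, n4, n6}, add states in Sat(done & empty) with every successor in Z. Already a fixed point.
Sat(A[(done & empty) U EX done]) = {n0, n2, n4, n6}
E[done U A[(done & empty) U EX done]]: least fixpoint, start Z0 = Sat(A[(done & empty) U EX done]) = {n0, n2, n4, n6}, add states in Sat(done) with some successor in Z. Already a fixed point.
Sat(E[done U A[(done & empty) U EX done]]) = {n0, n2, n4, n6}

{n0, n2, n4, n6}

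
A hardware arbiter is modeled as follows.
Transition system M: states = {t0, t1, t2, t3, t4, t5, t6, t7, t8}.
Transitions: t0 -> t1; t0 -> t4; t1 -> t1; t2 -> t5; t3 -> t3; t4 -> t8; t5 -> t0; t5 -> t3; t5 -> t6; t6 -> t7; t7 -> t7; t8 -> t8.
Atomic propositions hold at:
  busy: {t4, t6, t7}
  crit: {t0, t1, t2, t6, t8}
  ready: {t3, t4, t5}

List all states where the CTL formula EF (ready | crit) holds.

{t0, t1, t2, t3, t4, t5, t6, t8}

Sat(ready | crit) = {t0, t1, t2, t3, t4, t5, t6, t8}
EF (ready | crit): least fixpoint, start Z0 = {t0, t1, t2, t3, t4, t5, t6, t8}, add states with some successor in Z. Already a fixed point.
Sat(EF (ready | crit)) = {t0, t1, t2, t3, t4, t5, t6, t8}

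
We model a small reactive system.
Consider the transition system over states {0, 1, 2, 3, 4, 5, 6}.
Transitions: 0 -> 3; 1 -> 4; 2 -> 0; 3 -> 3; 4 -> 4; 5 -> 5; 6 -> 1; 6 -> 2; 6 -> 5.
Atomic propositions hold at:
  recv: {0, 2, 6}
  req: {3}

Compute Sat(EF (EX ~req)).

Sat(~req) = {0, 1, 2, 4, 5, 6}
Sat(EX ~req) = {s : some successor in {0, 1, 2, 4, 5, 6}} = {1, 2, 4, 5, 6}
EF (EX ~req): least fixpoint, start Z0 = {1, 2, 4, 5, 6}, add states with some successor in Z. Already a fixed point.
Sat(EF (EX ~req)) = {1, 2, 4, 5, 6}

{1, 2, 4, 5, 6}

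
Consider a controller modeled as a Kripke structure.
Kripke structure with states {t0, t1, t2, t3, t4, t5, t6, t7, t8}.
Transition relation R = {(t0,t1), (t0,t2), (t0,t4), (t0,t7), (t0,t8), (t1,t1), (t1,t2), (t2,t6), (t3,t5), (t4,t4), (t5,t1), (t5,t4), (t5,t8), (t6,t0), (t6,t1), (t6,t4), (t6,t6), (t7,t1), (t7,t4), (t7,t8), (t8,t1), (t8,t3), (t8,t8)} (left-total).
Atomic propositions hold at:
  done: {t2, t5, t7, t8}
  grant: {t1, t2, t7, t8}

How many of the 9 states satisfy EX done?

Sat(EX done) = {s : some successor in {t2, t5, t7, t8}} = {t0, t1, t3, t5, t7, t8}
|Sat(EX done)| = |{t0, t1, t3, t5, t7, t8}| = 6.

6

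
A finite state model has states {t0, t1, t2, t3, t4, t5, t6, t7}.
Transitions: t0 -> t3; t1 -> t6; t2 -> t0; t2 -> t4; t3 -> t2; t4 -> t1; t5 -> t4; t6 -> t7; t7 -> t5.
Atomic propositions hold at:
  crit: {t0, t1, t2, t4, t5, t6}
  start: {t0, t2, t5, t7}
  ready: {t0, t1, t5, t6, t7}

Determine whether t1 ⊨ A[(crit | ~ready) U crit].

Sat(~ready) = {t2, t3, t4}
Sat(crit | ~ready) = {t0, t1, t2, t3, t4, t5, t6}
A[(crit | ~ready) U crit]: least fixpoint, start Z0 = Sat(crit) = {t0, t1, t2, t4, t5, t6}, add states in Sat(crit | ~ready) with every successor in Z. Z1 = {t0, t1, t2, t3, t4, t5, t6}; fixed.
Sat(A[(crit | ~ready) U crit]) = {t0, t1, t2, t3, t4, t5, t6}
t1 ∈ Sat(A[(crit | ~ready) U crit]) = {t0, t1, t2, t3, t4, t5, t6}, so the formula holds at t1.

Yes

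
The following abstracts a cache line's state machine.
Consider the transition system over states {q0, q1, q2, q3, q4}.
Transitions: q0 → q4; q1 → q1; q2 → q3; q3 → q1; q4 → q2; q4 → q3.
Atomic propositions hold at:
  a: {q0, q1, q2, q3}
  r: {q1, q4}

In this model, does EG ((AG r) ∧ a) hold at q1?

AG r: greatest fixpoint, start Z0 = {q1, q4}, keep only states in Sat with every successor in Z. Z1 = {q1}; fixed.
Sat(AG r) = {q1}
Sat((AG r) ∧ a) = {q1}
EG ((AG r) ∧ a): greatest fixpoint, start Z0 = {q1}, keep only states in Sat with some successor in Z. Already a fixed point.
Sat(EG ((AG r) ∧ a)) = {q1}
q1 ∈ Sat(EG ((AG r) ∧ a)) = {q1}, so the formula holds at q1.

Yes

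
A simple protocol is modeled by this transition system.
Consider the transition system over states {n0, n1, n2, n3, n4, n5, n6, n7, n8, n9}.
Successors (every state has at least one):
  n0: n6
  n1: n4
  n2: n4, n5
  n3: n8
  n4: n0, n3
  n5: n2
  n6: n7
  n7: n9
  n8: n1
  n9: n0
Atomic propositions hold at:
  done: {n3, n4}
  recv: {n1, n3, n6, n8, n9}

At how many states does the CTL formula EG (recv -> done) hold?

2

Sat(recv -> done) = {n0, n2, n3, n4, n5, n7}
EG (recv -> done): greatest fixpoint, start Z0 = {n0, n2, n3, n4, n5, n7}, keep only states in Sat with some successor in Z. Z1 = {n2, n4, n5}; Z2 = {n2, n5}; fixed.
Sat(EG (recv -> done)) = {n2, n5}
|Sat(EG (recv -> done))| = |{n2, n5}| = 2.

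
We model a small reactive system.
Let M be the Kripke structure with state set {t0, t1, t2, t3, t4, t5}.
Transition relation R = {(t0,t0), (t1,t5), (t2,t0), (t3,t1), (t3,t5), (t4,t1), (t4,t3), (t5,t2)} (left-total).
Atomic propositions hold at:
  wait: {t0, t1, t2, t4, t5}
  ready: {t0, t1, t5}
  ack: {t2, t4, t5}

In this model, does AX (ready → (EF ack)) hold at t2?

EF ack: least fixpoint, start Z0 = {t2, t4, t5}, add states with some successor in Z. Z1 = {t1, t2, t3, t4, t5}; fixed.
Sat(EF ack) = {t1, t2, t3, t4, t5}
Sat(ready → (EF ack)) = {t1, t2, t3, t4, t5}
Sat(AX (ready → (EF ack))) = {s : every successor in {t1, t2, t3, t4, t5}} = {t1, t3, t4, t5}
t2 ∉ Sat(AX (ready → (EF ack))) = {t1, t3, t4, t5}, so the formula does not hold at t2.

No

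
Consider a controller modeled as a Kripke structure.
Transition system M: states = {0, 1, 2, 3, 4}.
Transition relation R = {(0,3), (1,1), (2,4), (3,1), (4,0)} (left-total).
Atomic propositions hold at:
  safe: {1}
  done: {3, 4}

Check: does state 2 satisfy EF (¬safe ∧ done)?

Yes

Sat(¬safe) = {0, 2, 3, 4}
Sat(¬safe ∧ done) = {3, 4}
EF (¬safe ∧ done): least fixpoint, start Z0 = {3, 4}, add states with some successor in Z. Z1 = {0, 2, 3, 4}; fixed.
Sat(EF (¬safe ∧ done)) = {0, 2, 3, 4}
2 ∈ Sat(EF (¬safe ∧ done)) = {0, 2, 3, 4}, so the formula holds at 2.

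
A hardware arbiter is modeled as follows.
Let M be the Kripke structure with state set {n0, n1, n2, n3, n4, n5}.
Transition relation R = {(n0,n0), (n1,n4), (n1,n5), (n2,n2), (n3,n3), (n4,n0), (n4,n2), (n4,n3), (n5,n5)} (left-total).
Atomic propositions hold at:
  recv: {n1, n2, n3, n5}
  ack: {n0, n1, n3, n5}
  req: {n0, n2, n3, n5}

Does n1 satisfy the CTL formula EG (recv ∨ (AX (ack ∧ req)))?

Yes

Sat(ack ∧ req) = {n0, n3, n5}
Sat(AX (ack ∧ req)) = {s : every successor in {n0, n3, n5}} = {n0, n3, n5}
Sat(recv ∨ (AX (ack ∧ req))) = {n0, n1, n2, n3, n5}
EG (recv ∨ (AX (ack ∧ req))): greatest fixpoint, start Z0 = {n0, n1, n2, n3, n5}, keep only states in Sat with some successor in Z. Already a fixed point.
Sat(EG (recv ∨ (AX (ack ∧ req)))) = {n0, n1, n2, n3, n5}
n1 ∈ Sat(EG (recv ∨ (AX (ack ∧ req)))) = {n0, n1, n2, n3, n5}, so the formula holds at n1.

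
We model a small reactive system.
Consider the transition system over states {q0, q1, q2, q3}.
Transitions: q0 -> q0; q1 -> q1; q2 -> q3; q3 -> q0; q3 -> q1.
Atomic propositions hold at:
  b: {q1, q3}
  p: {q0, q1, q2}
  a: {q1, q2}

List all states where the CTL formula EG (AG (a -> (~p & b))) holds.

Sat(~p) = {q3}
Sat(~p & b) = {q3}
Sat(a -> (~p & b)) = {q0, q3}
AG (a -> (~p & b)): greatest fixpoint, start Z0 = {q0, q3}, keep only states in Sat with every successor in Z. Z1 = {q0}; fixed.
Sat(AG (a -> (~p & b))) = {q0}
EG (AG (a -> (~p & b))): greatest fixpoint, start Z0 = {q0}, keep only states in Sat with some successor in Z. Already a fixed point.
Sat(EG (AG (a -> (~p & b)))) = {q0}

{q0}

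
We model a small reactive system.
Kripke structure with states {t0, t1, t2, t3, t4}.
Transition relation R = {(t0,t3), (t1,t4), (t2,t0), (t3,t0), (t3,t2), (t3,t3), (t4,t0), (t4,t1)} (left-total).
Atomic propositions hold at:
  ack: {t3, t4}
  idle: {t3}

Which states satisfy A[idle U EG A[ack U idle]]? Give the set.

A[ack U idle]: least fixpoint, start Z0 = Sat(idle) = {t3}, add states in Sat(ack) with every successor in Z. Already a fixed point.
Sat(A[ack U idle]) = {t3}
EG A[ack U idle]: greatest fixpoint, start Z0 = {t3}, keep only states in Sat with some successor in Z. Already a fixed point.
Sat(EG A[ack U idle]) = {t3}
A[idle U EG A[ack U idle]]: least fixpoint, start Z0 = Sat(EG A[ack U idle]) = {t3}, add states in Sat(idle) with every successor in Z. Already a fixed point.
Sat(A[idle U EG A[ack U idle]]) = {t3}

{t3}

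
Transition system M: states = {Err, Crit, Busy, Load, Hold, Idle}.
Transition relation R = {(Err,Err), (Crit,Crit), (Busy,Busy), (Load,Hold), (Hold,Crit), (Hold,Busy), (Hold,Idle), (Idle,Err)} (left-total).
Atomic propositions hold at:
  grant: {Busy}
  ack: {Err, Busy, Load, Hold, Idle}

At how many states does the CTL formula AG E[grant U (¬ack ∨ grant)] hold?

Sat(¬ack) = {Crit}
Sat(¬ack ∨ grant) = {Crit, Busy}
E[grant U (¬ack ∨ grant)]: least fixpoint, start Z0 = Sat((¬ack ∨ grant)) = {Crit, Busy}, add states in Sat(grant) with some successor in Z. Already a fixed point.
Sat(E[grant U (¬ack ∨ grant)]) = {Crit, Busy}
AG E[grant U (¬ack ∨ grant)]: greatest fixpoint, start Z0 = {Crit, Busy}, keep only states in Sat with every successor in Z. Already a fixed point.
Sat(AG E[grant U (¬ack ∨ grant)]) = {Crit, Busy}
|Sat(AG E[grant U (¬ack ∨ grant)])| = |{Crit, Busy}| = 2.

2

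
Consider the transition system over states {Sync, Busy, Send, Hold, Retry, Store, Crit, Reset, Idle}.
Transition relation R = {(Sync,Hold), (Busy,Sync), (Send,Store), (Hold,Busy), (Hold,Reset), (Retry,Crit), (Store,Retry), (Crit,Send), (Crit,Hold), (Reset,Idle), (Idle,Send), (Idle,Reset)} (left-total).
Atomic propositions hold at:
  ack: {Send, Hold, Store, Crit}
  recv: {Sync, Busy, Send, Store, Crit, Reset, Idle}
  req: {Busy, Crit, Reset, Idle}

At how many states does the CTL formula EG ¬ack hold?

2

Sat(¬ack) = {Sync, Busy, Retry, Reset, Idle}
EG ¬ack: greatest fixpoint, start Z0 = {Sync, Busy, Retry, Reset, Idle}, keep only states in Sat with some successor in Z. Z1 = {Busy, Reset, Idle}; Z2 = {Reset, Idle}; fixed.
Sat(EG ¬ack) = {Reset, Idle}
|Sat(EG ¬ack)| = |{Reset, Idle}| = 2.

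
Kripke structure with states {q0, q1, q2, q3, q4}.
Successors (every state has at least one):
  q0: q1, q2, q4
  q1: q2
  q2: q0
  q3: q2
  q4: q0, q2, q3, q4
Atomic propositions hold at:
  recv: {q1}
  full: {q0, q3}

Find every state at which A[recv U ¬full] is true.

{q1, q2, q4}

Sat(¬full) = {q1, q2, q4}
A[recv U ¬full]: least fixpoint, start Z0 = Sat(¬full) = {q1, q2, q4}, add states in Sat(recv) with every successor in Z. Already a fixed point.
Sat(A[recv U ¬full]) = {q1, q2, q4}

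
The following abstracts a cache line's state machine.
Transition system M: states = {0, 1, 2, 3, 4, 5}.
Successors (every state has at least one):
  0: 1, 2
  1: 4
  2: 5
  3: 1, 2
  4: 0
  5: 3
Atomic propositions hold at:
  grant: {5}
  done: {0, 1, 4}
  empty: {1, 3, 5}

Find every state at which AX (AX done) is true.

Sat(AX done) = {s : every successor in {0, 1, 4}} = {1, 4}
Sat(AX (AX done)) = {s : every successor in {1, 4}} = {1}

{1}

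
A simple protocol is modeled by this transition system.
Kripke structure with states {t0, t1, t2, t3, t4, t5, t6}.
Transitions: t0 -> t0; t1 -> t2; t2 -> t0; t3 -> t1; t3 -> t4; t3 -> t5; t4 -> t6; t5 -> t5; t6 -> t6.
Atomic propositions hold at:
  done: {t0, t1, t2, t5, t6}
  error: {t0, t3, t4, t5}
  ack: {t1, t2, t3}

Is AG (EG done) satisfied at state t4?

No

EG done: greatest fixpoint, start Z0 = {t0, t1, t2, t5, t6}, keep only states in Sat with some successor in Z. Already a fixed point.
Sat(EG done) = {t0, t1, t2, t5, t6}
AG (EG done): greatest fixpoint, start Z0 = {t0, t1, t2, t5, t6}, keep only states in Sat with every successor in Z. Already a fixed point.
Sat(AG (EG done)) = {t0, t1, t2, t5, t6}
t4 ∉ Sat(AG (EG done)) = {t0, t1, t2, t5, t6}, so the formula does not hold at t4.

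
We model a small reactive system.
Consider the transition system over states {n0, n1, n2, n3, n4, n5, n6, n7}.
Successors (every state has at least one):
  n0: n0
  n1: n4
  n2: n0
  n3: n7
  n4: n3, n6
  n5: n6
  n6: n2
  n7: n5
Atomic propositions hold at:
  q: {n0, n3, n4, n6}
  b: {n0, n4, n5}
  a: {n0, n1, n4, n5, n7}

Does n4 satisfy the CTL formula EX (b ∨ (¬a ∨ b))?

Sat(¬a) = {n2, n3, n6}
Sat(¬a ∨ b) = {n0, n2, n3, n4, n5, n6}
Sat(b ∨ (¬a ∨ b)) = {n0, n2, n3, n4, n5, n6}
Sat(EX (b ∨ (¬a ∨ b))) = {s : some successor in {n0, n2, n3, n4, n5, n6}} = {n0, n1, n2, n4, n5, n6, n7}
n4 ∈ Sat(EX (b ∨ (¬a ∨ b))) = {n0, n1, n2, n4, n5, n6, n7}, so the formula holds at n4.

Yes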